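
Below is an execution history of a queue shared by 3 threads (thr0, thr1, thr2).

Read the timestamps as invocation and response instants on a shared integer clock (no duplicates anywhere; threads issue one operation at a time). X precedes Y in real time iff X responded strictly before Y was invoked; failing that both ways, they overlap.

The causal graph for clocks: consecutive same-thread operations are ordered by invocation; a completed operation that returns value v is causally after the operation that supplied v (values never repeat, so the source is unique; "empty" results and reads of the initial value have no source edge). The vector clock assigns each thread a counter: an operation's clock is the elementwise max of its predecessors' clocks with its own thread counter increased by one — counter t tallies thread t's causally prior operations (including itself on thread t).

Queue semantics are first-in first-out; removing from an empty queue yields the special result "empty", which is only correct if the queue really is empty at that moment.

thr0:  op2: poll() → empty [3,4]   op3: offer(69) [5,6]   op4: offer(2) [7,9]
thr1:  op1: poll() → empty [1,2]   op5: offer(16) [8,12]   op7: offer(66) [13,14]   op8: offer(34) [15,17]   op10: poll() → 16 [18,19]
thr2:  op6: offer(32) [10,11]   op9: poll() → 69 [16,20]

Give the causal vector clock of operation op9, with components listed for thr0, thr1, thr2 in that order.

(2, 0, 2)

root op op6, invoked 10: fresh clock plus thr2's own tick → (0, 0, 1)
root op op1, invoked 1: fresh clock plus thr1's own tick → (0, 1, 0)
root op op2, invoked 3: fresh clock plus thr0's own tick → (1, 0, 0)
from VC(op1)=(0, 1, 0), op5 (invoked 8) maxes components and bumps thr1 → (0, 2, 0)
from VC(op2)=(1, 0, 0), op3 (invoked 5) maxes components and bumps thr0 → (2, 0, 0)
from VC(op5)=(0, 2, 0), op7 (invoked 13) maxes components and bumps thr1 → (0, 3, 0)
from VC(op3)=(2, 0, 0), op4 (invoked 7) maxes components and bumps thr0 → (3, 0, 0)
from VC(op7)=(0, 3, 0), op8 (invoked 15) maxes components and bumps thr1 → (0, 4, 0)
from VC(op3)=(2, 0, 0), VC(op6)=(0, 0, 1), op9 (invoked 16) maxes components and bumps thr2 → (2, 0, 2)
from VC(op5)=(0, 2, 0), VC(op8)=(0, 4, 0), op10 (invoked 18) maxes components and bumps thr1 → (0, 5, 0)
target: VC(op9) = (2, 0, 2)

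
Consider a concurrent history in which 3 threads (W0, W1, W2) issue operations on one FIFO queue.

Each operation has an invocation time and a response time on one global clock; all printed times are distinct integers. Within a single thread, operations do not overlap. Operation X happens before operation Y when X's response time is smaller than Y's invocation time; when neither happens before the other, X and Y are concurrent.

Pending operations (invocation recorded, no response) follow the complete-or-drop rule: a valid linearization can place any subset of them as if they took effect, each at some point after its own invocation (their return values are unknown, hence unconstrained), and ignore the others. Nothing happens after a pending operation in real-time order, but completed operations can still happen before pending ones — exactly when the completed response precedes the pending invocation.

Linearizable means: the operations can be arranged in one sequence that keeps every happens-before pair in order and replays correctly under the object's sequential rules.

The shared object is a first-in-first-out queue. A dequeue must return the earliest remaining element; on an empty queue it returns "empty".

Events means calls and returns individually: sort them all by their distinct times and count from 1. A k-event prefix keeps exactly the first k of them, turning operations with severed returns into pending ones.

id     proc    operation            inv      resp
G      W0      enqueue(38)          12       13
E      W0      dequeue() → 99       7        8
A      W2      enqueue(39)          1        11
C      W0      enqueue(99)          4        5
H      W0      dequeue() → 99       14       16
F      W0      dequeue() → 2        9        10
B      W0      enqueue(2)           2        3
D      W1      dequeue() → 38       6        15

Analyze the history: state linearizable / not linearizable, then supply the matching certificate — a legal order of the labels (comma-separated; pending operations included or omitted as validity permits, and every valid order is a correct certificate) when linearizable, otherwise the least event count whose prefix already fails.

not linearizable — minimal violating prefix: 10 events

already the first 10 events (up to F's response at time 10) admit no linearization; the first 9 still do
exhaustive check: the 4 completed FIFO queue ops admit one real-time order; illegal
every completion of the 2 pending operations (A, D) was checked; none linearizes
sample order B, C, E, F (pending dropped) stalls at step 3 — E dequeue() → 99 has no legal effect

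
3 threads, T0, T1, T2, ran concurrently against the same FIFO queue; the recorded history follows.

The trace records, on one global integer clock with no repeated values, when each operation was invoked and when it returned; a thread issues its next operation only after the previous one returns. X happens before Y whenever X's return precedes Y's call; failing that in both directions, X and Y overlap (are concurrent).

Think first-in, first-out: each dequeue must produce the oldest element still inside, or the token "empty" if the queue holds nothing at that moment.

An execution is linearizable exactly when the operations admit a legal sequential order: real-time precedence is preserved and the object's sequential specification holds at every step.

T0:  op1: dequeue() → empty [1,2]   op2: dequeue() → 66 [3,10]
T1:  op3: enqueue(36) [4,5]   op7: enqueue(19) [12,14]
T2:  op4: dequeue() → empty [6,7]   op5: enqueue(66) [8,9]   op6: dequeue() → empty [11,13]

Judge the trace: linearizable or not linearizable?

not linearizable

events 1..9 are fine; event 10 — the response of op2 at time 10 — makes the prefix non-linearizable
4 orders of the 5 completed FIFO queue ops respect real time; none is legal
sample order op1, op2, op3, op4, op5 stalls at step 2 — op2 dequeue() → 66 has no legal effect
sample order op1, op3, op2, op4, op5 stalls at step 3 — op2 dequeue() → 66 has no legal effect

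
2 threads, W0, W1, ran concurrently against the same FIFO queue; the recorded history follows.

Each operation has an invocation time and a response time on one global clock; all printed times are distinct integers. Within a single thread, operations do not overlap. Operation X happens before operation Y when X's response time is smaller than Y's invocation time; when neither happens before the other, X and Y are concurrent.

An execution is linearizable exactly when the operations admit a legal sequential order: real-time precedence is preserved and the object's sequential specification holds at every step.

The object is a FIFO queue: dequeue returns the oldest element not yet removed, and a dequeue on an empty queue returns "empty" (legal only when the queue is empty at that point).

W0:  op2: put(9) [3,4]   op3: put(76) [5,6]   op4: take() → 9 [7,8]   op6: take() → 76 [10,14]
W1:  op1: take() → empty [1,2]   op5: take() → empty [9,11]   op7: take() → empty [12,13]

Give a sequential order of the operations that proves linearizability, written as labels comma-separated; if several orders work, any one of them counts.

1. op1 take() → empty, leaving queue <>
2. op2 put(9), leaving queue <9>
3. op3 put(76), leaving queue <9,76>
4. op4 take() → 9, leaving queue <76>
5. op6 take() → 76, leaving queue <>
6. op5 take() → empty, leaving queue <>
7. op7 take() → empty, leaving queue <>

op1, op2, op3, op4, op6, op5, op7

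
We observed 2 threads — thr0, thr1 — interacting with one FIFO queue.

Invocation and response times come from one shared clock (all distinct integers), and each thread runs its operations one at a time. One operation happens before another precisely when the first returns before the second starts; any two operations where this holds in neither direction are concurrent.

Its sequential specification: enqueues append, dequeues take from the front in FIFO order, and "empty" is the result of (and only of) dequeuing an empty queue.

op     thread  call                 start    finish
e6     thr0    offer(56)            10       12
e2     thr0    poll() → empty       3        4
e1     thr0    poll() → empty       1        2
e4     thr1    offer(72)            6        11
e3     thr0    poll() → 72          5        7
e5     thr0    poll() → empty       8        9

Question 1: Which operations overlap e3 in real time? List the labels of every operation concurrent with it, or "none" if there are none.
Answer: e4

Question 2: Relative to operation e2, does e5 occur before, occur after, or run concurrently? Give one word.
Answer: after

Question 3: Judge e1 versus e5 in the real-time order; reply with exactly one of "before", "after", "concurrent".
Answer: before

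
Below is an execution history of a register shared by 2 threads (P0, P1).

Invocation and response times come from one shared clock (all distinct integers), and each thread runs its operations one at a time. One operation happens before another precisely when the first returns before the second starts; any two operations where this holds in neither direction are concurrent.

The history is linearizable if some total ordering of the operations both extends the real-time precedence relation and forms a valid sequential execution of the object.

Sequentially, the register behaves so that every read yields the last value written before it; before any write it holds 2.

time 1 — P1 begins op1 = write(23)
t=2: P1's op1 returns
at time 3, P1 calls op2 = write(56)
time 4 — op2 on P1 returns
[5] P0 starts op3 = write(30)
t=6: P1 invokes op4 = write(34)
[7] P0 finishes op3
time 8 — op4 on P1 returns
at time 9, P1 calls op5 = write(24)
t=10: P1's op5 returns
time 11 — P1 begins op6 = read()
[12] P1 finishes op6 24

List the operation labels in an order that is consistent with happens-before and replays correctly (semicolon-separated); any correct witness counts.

1. op1 write(23), leaving value 23
2. op2 write(56), leaving value 56
3. op3 write(30), leaving value 30
4. op4 write(34), leaving value 34
5. op5 write(24), leaving value 24
6. op6 read() → 24, leaving value 24

op1; op2; op3; op4; op5; op6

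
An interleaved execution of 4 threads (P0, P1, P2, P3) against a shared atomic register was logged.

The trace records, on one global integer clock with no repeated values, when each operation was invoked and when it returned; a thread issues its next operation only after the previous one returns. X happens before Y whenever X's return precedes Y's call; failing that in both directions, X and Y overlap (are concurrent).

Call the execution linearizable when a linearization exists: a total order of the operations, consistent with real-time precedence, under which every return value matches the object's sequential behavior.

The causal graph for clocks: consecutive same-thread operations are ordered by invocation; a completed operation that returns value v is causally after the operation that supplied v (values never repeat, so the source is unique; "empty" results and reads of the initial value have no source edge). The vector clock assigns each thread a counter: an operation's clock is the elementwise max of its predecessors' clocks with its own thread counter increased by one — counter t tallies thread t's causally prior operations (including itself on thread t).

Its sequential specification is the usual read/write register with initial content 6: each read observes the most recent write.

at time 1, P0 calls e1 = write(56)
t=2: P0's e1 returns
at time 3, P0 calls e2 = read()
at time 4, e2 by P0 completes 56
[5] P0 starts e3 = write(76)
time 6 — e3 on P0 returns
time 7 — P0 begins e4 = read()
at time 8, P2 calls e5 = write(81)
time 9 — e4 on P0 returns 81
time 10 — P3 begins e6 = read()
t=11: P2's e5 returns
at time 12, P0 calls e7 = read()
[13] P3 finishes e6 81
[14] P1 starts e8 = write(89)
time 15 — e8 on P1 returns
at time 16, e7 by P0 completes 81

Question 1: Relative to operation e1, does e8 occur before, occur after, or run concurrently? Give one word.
Answer: after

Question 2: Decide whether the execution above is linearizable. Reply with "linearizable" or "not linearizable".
linearizable

one valid linearization: e1, e2, e3, e5, e4, e6, e7, e8
after step 1 (e1 write(56)): value 56
after step 2 (e2 read() → 56): value 56
after step 3 (e3 write(76)): value 76
after step 4 (e5 write(81)): value 81
after step 5 (e4 read() → 81): value 81
after step 6 (e6 read() → 81): value 81
after step 7 (e7 read() → 81): value 81
after step 8 (e8 write(89)): value 89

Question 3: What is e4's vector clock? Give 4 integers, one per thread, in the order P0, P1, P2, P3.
Answer: (4, 0, 1, 0)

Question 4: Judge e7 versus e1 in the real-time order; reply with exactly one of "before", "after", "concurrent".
Answer: after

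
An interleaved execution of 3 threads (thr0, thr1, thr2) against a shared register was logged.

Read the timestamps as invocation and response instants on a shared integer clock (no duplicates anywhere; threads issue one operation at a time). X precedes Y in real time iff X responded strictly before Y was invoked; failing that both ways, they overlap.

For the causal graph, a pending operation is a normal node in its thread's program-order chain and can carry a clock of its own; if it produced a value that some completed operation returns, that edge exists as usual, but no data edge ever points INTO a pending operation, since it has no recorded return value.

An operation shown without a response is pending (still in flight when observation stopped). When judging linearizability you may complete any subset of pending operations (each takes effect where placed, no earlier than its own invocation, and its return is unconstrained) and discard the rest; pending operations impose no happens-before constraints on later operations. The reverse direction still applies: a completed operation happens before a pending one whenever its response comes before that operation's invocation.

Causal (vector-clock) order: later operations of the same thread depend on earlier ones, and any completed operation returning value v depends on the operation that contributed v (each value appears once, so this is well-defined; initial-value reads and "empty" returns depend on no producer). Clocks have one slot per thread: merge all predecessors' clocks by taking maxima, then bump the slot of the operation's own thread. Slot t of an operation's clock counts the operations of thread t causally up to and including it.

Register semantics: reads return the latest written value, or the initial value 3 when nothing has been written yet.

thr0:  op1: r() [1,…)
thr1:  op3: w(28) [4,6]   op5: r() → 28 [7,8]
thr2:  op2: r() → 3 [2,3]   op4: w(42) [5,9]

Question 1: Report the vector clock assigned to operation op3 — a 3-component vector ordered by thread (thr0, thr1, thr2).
Answer: (0, 1, 0)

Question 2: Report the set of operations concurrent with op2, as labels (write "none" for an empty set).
Answer: op1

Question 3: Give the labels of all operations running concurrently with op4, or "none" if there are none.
Answer: op1, op3, op5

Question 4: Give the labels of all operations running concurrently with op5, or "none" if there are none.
Answer: op1, op4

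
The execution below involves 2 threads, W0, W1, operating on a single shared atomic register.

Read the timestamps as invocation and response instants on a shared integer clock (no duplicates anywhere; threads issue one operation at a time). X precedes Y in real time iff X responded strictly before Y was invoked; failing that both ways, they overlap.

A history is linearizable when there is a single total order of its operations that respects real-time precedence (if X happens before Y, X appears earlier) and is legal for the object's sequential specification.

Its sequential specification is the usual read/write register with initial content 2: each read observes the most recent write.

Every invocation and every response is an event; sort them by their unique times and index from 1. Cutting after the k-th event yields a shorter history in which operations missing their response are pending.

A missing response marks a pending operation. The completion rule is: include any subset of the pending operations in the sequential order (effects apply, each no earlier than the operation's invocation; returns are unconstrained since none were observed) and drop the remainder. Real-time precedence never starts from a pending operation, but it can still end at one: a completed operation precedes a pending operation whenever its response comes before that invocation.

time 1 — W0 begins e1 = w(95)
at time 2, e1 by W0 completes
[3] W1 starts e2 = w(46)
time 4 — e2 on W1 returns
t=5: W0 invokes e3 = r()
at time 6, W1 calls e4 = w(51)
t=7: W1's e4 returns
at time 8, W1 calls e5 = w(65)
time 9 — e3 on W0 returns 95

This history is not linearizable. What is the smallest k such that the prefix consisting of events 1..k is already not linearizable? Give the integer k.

events 1..8 are linearizable, e.g. via e1, e2, e3, e4:
after step 1 (e1 w(95)): value 95
after step 2 (e2 w(46)): value 46
after step 3 (e3 r() (pending, included)): value 46
after step 4 (e4 w(51)): value 51
event 9 — e3's response, time 9 — after it, nothing linearizes
no escape via the 1 pending operation (e5): every completion choice fails
e.g. e1, e2, e3, e4 (pending dropped): illegal at step 3, since e3 r() → 95 cannot apply there
e.g. e1, e2, e4, e3 (pending dropped): illegal at step 4, since e3 r() → 95 cannot apply there

9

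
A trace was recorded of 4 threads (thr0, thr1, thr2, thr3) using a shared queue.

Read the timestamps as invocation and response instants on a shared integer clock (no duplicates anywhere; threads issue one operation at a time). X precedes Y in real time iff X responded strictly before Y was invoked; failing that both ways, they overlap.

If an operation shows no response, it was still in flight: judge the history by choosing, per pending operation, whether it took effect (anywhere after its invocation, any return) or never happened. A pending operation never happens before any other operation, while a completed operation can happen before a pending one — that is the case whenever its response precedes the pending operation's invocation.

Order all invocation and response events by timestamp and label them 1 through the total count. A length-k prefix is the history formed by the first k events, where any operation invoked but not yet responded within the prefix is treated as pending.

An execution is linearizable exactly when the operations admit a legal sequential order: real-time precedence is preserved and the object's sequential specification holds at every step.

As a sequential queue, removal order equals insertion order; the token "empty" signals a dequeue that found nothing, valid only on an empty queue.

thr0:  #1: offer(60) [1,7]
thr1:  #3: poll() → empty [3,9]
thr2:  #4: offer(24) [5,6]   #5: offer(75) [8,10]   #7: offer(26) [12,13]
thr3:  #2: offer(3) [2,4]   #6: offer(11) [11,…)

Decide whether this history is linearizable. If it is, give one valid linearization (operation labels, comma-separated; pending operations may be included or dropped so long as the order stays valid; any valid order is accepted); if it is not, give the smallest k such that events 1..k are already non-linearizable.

linearizable — witness: #3, #1, #2, #4, #5, #6, #7

1. #3 poll() → empty, leaving queue <>
2. #1 offer(60), leaving queue <60>
3. #2 offer(3), leaving queue <60,3>
4. #4 offer(24), leaving queue <60,3,24>
5. #5 offer(75), leaving queue <60,3,24,75>
6. #6 offer(11) (pending, included), leaving queue <60,3,24,75,11>
7. #7 offer(26), leaving queue <60,3,24,75,11,26>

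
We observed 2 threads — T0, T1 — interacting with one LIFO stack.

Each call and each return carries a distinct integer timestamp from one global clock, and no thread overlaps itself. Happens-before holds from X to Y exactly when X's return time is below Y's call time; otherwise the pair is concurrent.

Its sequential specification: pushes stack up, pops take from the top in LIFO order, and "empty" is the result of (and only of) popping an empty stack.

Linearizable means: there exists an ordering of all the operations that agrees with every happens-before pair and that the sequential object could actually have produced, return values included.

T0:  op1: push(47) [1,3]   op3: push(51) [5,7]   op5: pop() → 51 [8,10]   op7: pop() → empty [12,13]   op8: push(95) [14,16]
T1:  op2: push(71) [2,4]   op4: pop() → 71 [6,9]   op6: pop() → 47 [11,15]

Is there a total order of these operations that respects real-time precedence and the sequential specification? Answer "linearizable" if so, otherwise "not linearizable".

linearizable

one valid linearization: op1, op2, op3, op5, op4, op6, op7, op8
after step 1 (op1 push(47)): stack <47>
after step 2 (op2 push(71)): stack <47,71>
after step 3 (op3 push(51)): stack <47,71,51>
after step 4 (op5 pop() → 51): stack <47,71>
after step 5 (op4 pop() → 71): stack <47>
after step 6 (op6 pop() → 47): stack <>
after step 7 (op7 pop() → empty): stack <>
after step 8 (op8 push(95)): stack <95>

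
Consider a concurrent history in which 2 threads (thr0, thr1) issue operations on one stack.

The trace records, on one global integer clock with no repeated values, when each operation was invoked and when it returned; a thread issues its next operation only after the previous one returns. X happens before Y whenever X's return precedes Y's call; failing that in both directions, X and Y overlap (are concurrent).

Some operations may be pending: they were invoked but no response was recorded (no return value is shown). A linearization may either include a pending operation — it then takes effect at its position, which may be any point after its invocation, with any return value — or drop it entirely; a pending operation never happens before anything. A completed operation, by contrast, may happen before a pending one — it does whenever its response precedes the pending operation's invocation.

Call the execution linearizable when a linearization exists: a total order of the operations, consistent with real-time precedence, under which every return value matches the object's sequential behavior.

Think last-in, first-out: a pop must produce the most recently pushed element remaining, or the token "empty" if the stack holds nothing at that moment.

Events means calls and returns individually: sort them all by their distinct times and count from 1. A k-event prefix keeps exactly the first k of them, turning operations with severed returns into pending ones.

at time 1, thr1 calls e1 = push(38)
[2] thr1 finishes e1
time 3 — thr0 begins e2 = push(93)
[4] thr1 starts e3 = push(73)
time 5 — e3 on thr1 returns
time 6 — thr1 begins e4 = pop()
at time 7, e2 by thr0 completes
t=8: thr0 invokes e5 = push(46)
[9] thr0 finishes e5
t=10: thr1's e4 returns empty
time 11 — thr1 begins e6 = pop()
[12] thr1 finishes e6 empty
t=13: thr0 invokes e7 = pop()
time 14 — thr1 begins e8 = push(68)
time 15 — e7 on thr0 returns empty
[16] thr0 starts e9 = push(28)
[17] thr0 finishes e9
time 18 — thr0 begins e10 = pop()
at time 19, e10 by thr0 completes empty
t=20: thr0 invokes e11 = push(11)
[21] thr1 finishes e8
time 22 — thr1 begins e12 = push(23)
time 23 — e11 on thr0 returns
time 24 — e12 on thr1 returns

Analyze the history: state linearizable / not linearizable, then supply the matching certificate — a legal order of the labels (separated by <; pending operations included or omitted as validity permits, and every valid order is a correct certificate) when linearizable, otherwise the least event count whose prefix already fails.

the violation lands at event 10, e4's response at time 10: events 1..9 linearize, events 1..10 do not
no legal order exists: 5 real-time-consistent candidates over 5 completed stack operations, all rejected
take e1, e2, e3, e4, e5: step 4 already fails, because e4 pop() → empty cannot occur there
take e1, e2, e3, e5, e4: step 5 already fails, because e4 pop() → empty cannot occur there

not linearizable — minimal violating prefix: 10 events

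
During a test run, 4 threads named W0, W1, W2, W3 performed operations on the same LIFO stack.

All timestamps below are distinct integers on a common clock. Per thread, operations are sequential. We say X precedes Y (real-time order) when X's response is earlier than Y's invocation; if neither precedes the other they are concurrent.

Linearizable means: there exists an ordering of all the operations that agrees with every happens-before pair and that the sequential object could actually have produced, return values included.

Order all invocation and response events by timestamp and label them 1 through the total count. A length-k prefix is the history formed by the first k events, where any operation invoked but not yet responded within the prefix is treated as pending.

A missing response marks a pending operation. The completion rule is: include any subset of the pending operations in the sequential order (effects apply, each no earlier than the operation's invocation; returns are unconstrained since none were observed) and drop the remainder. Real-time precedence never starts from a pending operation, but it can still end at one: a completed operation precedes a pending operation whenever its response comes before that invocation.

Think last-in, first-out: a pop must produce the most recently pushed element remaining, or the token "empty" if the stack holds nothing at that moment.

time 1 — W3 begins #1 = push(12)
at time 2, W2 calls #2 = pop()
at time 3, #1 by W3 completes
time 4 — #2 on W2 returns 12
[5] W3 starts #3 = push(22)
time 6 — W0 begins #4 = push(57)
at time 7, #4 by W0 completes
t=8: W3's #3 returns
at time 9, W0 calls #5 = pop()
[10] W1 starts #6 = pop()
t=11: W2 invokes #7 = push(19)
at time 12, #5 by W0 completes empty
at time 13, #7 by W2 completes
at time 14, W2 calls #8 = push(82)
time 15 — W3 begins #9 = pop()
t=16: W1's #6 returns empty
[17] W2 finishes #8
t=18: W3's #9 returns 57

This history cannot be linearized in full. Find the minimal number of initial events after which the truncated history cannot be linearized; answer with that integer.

12

events 1..11 are linearizable; a witness order is #1, #2, #3, #4:
step 1: #1 push(12) — stack <12>
step 2: #2 pop() → 12 — stack <>
step 3: #3 push(22) — stack <22>
step 4: #4 push(57) — stack <22,57>
at event 12 (#5's time-12 response) nothing linearizes any more
no completion choice of the 2 pending operations (#6, #7) rescues it — every subset was tried
take #1, #2, #3, #4, #5 (pending dropped): step 5 already fails, because #5 pop() → empty cannot occur there
take #1, #2, #4, #3, #5 (pending dropped): step 5 already fails, because #5 pop() → empty cannot occur there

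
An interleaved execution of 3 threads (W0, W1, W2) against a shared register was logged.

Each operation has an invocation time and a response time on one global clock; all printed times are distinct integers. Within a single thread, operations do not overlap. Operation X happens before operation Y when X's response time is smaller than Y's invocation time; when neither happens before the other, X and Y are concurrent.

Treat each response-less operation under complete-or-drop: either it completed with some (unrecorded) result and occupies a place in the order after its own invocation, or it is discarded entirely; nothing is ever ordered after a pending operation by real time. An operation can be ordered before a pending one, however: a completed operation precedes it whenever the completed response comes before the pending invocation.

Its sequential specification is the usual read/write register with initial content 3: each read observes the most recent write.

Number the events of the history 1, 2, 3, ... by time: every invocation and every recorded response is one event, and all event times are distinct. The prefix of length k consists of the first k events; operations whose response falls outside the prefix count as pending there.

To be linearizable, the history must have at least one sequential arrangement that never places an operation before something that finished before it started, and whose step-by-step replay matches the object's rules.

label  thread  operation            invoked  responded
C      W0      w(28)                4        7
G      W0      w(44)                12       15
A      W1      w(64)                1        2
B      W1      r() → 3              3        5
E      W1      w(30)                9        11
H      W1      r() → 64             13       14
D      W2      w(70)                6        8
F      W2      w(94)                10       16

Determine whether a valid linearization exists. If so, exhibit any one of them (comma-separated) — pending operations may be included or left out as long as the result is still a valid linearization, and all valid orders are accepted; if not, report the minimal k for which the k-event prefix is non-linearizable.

not linearizable — minimal violating prefix: 5 events

through event 4 a valid linearization exists; event 5 (B responding at time 5) ends that
exhaustive check: the 2 completed register ops admit one real-time order; illegal
including or dropping the 1 pending operation (C) in any combination fails
for example A, B (pending dropped) fails at step 2: B r() → 3 is not legal there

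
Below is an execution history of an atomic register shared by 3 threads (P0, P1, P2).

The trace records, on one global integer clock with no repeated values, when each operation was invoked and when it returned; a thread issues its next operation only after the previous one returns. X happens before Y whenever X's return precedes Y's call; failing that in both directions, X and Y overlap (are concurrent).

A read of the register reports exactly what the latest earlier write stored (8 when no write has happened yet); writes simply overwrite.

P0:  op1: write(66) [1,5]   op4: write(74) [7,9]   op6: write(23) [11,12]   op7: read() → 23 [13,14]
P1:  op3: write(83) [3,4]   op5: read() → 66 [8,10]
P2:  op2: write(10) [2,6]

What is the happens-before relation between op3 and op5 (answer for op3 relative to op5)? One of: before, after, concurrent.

before

op3 spans [3,4], op5 spans [8,10]
resp(op3)=4 < inv(op5)=8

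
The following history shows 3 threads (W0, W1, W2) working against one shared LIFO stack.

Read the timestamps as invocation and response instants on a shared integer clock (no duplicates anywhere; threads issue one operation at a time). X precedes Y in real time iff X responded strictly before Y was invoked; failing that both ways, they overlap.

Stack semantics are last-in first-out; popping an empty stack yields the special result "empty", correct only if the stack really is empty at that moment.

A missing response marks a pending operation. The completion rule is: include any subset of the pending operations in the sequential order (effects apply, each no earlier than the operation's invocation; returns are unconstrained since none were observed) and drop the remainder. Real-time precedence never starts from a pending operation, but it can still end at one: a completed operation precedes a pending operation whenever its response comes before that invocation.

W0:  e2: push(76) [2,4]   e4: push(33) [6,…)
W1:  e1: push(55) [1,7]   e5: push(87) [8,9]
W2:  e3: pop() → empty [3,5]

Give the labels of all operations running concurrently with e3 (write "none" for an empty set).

e1, e2

e3 runs from 3 to 5; window-overlapping ops are concurrent
e1 [1,7]: concurrent
e2 [2,4]: concurrent
e4 [6,…): after
e5 [8,9]: after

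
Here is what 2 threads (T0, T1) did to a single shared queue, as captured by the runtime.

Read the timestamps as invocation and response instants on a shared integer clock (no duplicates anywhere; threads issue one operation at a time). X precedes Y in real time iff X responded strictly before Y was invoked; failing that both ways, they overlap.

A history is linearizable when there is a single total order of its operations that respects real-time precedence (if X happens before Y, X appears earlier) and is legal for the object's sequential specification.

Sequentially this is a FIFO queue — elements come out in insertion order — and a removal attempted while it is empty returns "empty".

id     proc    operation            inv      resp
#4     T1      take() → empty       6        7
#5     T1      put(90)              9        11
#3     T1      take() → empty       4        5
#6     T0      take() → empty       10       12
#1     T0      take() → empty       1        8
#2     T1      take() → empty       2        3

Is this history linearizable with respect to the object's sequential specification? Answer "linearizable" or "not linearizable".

one valid linearization: #1, #2, #3, #4, #6, #5
step 1: #1 take() → empty — queue <>
step 2: #2 take() → empty — queue <>
step 3: #3 take() → empty — queue <>
step 4: #4 take() → empty — queue <>
step 5: #6 take() → empty — queue <>
step 6: #5 put(90) — queue <90>

linearizable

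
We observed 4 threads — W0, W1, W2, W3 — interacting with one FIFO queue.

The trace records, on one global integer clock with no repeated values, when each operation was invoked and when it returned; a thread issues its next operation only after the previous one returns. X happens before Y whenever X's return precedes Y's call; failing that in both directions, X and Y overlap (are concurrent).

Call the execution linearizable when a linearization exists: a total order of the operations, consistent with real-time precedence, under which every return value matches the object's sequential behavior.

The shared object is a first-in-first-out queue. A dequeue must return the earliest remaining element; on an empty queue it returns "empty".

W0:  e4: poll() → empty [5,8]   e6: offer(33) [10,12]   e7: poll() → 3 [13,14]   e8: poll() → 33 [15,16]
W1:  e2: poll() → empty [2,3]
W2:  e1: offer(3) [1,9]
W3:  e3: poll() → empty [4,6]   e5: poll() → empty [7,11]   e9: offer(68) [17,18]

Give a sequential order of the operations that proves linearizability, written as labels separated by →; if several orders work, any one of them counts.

e2 → e3 → e4 → e5 → e1 → e6 → e7 → e8 → e9

after step 1 (e2 poll() → empty): queue <>
after step 2 (e3 poll() → empty): queue <>
after step 3 (e4 poll() → empty): queue <>
after step 4 (e5 poll() → empty): queue <>
after step 5 (e1 offer(3)): queue <3>
after step 6 (e6 offer(33)): queue <3,33>
after step 7 (e7 poll() → 3): queue <33>
after step 8 (e8 poll() → 33): queue <>
after step 9 (e9 offer(68)): queue <68>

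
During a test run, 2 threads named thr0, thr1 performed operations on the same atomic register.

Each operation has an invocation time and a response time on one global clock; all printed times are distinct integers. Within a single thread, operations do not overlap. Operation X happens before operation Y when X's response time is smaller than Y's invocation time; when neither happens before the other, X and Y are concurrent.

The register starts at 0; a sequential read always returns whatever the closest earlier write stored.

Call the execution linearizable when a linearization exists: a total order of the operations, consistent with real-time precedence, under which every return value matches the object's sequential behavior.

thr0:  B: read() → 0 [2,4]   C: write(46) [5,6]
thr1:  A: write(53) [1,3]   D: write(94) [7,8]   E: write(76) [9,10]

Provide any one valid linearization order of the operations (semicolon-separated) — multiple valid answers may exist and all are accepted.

B; A; C; D; E

step 1: B read() → 0 — value 0
step 2: A write(53) — value 53
step 3: C write(46) — value 46
step 4: D write(94) — value 94
step 5: E write(76) — value 76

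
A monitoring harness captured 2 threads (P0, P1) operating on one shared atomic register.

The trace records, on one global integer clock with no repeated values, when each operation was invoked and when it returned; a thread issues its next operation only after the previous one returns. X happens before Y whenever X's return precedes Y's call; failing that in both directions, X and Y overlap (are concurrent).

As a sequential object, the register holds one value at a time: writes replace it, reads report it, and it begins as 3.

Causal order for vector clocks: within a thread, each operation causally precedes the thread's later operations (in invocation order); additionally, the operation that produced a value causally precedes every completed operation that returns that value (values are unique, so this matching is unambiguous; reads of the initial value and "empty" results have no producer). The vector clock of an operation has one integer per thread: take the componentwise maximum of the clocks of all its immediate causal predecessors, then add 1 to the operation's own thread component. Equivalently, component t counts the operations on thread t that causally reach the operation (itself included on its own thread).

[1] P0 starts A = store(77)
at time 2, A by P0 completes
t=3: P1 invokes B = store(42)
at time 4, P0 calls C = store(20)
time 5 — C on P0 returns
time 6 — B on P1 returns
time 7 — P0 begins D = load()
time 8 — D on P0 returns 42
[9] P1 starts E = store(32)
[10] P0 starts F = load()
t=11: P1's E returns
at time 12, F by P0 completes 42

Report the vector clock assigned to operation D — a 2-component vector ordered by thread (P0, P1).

root op B, invoked 3: fresh clock plus P1's own tick → (0, 1)
root op A, invoked 1: fresh clock plus P0's own tick → (1, 0)
invoked at 9, E merges VC(B)=(0, 1) and bumps P1's slot → (0, 2)
invoked at 4, C merges VC(A)=(1, 0) and bumps P0's slot → (2, 0)
invoked at 7, D merges VC(B)=(0, 1), VC(C)=(2, 0) and bumps P0's slot → (3, 1)
invoked at 10, F merges VC(B)=(0, 1), VC(D)=(3, 1) and bumps P0's slot → (4, 1)
target: VC(D) = (3, 1)

(3, 1)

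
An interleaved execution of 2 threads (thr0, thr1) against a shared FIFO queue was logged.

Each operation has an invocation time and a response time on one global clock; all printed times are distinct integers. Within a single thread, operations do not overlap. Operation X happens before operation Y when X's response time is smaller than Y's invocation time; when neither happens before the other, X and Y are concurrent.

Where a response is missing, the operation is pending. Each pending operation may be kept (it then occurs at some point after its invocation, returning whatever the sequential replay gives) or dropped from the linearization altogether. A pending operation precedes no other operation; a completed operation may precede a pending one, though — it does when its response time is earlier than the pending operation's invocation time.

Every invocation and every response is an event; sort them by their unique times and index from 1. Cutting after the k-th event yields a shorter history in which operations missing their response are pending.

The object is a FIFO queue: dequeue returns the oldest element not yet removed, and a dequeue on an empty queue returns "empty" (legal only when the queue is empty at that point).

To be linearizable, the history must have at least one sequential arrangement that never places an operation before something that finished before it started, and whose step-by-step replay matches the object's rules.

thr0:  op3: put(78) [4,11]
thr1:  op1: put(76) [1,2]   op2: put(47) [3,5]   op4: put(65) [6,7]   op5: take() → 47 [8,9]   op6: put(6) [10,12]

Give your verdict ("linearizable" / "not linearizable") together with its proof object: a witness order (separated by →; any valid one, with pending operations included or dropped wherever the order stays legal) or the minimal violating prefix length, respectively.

cut after 8 events: linearizable; cut after 9 events (op5 responds, time 9): not linearizable
the completed operations (4 total) allow one real-time order; the FIFO queue replay rejects it
no escape via the 1 pending operation (op3): every completion choice fails
for example op1, op2, op4, op5 (pending dropped) fails at step 4: op5 take() → 47 is not legal there

not linearizable — minimal violating prefix: 9 events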